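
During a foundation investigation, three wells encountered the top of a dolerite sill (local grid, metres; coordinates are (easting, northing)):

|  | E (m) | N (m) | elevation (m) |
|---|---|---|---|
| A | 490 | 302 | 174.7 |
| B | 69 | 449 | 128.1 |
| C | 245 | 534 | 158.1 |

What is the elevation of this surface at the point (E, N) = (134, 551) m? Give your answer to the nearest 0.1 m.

144.3 m

Let the plane be z = a·E + b·N + c.
B−A: −421a + 147b = −46.6;  C−A: −245a + 232b = −16.6.
Solving gives a = 0.13577, b = 0.07182.
Then c = 174.7 − a·490 − b·302 = 86.48.
At (134, 551): z = 18.2 + 39.6 + 86.48 = 144.3 m.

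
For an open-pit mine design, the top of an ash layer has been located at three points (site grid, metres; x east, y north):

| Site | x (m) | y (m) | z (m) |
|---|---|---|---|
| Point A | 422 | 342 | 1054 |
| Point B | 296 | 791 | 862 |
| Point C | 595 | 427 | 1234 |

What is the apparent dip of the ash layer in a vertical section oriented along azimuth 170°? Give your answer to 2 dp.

Let the plane be z = a·x + b·y + c.
Point B−Point A: −126a + 449b = −192;  Point C−Point A: 173a + 85b = 180.
Solving gives a = 1.09903, b = −0.11920.
Unit vector along 170° is (sin 170°, cos 170°) = (0.1736, -0.9848).
Slope in that direction = a·(0.1736) + b·(-0.9848) = 0.30824.
Apparent dip = arctan|0.30824| = 17.13° (true dip is 47.9°, so apparent ≤ true as expected).

17.13°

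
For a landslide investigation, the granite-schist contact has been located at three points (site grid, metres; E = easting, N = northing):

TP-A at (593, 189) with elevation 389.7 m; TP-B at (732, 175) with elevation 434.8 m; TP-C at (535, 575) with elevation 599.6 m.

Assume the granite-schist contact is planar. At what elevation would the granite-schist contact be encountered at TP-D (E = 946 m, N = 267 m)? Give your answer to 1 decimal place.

Let the plane be z = a·E + b·N + c.
TP-B−TP-A: 139a − 14b = 45.1;  TP-C−TP-A: −58a + 386b = 209.9.
Solving gives a = 0.38506, b = 0.60164.
Then c = 389.7 − a·593 − b·189 = 47.65.
At (946, 267): z = 364.3 + 160.6 + 47.65 = 572.6 m.

572.6 m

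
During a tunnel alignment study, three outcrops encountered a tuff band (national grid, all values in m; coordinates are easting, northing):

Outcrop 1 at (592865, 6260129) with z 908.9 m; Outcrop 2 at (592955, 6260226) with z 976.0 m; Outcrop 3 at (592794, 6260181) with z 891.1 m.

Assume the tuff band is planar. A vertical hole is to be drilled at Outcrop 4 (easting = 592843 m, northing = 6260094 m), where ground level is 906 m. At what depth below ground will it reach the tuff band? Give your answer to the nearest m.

17 m

Let the plane be z = a·easting + b·northing + c.
Outcrop 2−Outcrop 1: 90a + 97b = 67.1;  Outcrop 3−Outcrop 1: −71a + 52b = −17.8.
Solving gives a = 0.45092072, b = 0.27337253.
Then c = 908.9 − a·592865 − b·6260129 = −1977773.49.
At (592843, 6260094): z_contact = 267325.2 + 1711337.7 − 1977773.49 = 889.4 m.
Depth below ground = 906 − 889.4 = 17 m.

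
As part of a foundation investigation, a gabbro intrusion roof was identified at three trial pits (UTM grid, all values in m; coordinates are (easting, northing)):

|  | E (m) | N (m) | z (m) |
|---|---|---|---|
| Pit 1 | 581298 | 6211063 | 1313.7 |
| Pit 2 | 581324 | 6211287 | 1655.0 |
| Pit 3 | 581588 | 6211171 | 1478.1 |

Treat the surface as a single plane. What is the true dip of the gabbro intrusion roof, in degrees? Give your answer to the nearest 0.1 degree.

56.7°

Two edge vectors: Pit 1→Pit 2 = (26, 224, 341.3), Pit 1→Pit 3 = (290, 108, 164.4).
Normal n = (Pit 1→Pit 2) × (Pit 1→Pit 3) = (-34.8, 94702.6, -62152).
So ∂z/∂E = −n_x/n_z = −0.00056 and ∂z/∂N = −n_y/n_z = 1.52373.
Gradient magnitude |∇z| = √(a² + b²) = √(0.00000 + 2.32174) = 1.52373.
True dip = arctan(1.52373) = 56.7°, dipping toward S (azimuth ≈ 180°).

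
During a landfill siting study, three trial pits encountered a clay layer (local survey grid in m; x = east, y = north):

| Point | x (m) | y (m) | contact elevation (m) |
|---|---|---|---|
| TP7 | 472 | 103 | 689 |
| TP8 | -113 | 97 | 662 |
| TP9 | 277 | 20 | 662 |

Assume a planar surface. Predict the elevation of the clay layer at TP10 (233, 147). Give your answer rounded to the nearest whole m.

688 m

Two edge vectors: TP7→TP8 = (-585, -6, -27), TP7→TP9 = (-195, -83, -27).
Normal n = (TP7→TP8) × (TP7→TP9) = (-2079, -10530, 47385).
So ∂z/∂x = −n_x/n_z = 0.04387 and ∂z/∂y = −n_y/n_z = 0.22222.
Intercept c from TP7: 689 − 20.71 − 22.89 = 645.40.
At (233, 147): z = 10.2 + 32.7 + 645.40 = 688.3 m.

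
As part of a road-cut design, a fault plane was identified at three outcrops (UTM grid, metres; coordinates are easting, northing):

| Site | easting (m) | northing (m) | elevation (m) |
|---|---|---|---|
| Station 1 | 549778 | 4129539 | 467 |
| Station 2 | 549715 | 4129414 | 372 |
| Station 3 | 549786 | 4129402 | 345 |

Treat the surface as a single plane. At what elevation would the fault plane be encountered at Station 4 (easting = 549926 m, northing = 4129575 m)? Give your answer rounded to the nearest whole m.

464 m

Two edge vectors: Station 1→Station 2 = (-63, -125, -95), Station 1→Station 3 = (8, -137, -122).
Normal n = (Station 1→Station 2) × (Station 1→Station 3) = (2235, -8446, 9631).
So ∂z/∂easting = −n_x/n_z = −0.23206313 and ∂z/∂northing = −n_y/n_z = 0.87695982.
Intercept c from Station 1: 467 + 127583.20 − 3621439.77 = −3493389.56.
At (549926, 4129575): z = −127617.5 + 3621471.3 − 3493389.56 = 464.2 m.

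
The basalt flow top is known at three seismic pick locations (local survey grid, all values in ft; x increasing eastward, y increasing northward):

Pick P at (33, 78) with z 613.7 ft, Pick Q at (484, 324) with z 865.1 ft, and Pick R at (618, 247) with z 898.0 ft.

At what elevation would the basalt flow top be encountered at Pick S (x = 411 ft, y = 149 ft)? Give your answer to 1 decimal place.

786.8 ft

Let the plane be z = a·x + b·y + c.
Pick Q−Pick P: 451a + 246b = 251.4;  Pick R−Pick P: 585a + 169b = 284.3.
Solving gives a = 0.40554, b = 0.27847.
Then c = 613.7 − a·33 − b·78 = 578.60.
At (411, 149): z = 166.7 + 41.5 + 578.60 = 786.8 ft.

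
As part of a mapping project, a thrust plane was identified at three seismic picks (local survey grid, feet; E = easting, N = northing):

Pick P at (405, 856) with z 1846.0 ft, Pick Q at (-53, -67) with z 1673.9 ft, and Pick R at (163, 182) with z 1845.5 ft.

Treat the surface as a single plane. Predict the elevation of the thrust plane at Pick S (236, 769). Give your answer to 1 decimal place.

Let the plane be z = a·E + b·N + c.
Pick Q−Pick P: −458a − 923b = −172.1;  Pick R−Pick P: −242a − 674b = −0.5.
Solving gives a = 1.35403, b = −0.48542.
Then c = 1846 − a·405 − b·856 = 1713.14.
At (236, 769): z = 319.6 − 373.3 + 1713.14 = 1659.4 ft.

1659.4 ft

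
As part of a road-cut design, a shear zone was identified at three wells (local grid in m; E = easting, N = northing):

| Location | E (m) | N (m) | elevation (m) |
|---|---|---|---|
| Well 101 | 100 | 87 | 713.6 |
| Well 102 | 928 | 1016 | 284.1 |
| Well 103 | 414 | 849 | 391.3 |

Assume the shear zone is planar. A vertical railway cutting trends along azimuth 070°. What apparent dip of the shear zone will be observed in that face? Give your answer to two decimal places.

Let the plane be z = a·E + b·N + c.
Well 102−Well 101: 828a + 929b = −429.5;  Well 103−Well 101: 314a + 762b = −322.3.
Solving gives a = −0.08213, b = −0.38912.
Unit vector along 070° is (sin 70°, cos 70°) = (0.9397, 0.3420).
Slope in that direction = a·(0.9397) + b·(0.3420) = −0.21027.
Apparent dip = arctan|0.21027| = 11.87° (true dip is 21.7°, so apparent ≤ true as expected).

11.87°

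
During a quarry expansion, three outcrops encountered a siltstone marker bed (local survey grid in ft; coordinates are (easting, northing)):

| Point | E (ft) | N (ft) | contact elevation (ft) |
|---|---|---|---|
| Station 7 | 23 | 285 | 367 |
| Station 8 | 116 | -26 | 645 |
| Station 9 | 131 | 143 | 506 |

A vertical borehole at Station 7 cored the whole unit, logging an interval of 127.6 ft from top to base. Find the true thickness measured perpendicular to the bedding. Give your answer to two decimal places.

96.80 ft

Two edge vectors: Station 7→Station 8 = (93, -311, 278), Station 7→Station 9 = (108, -142, 139).
Normal n = (Station 7→Station 8) × (Station 7→Station 9) = (-3753, 17097, 20382).
So ∂z/∂E = −n_x/n_z = 0.18413 and ∂z/∂N = −n_y/n_z = −0.83883.
|∇z| = √(a²+b²) = 0.85880, so dip δ = arctan(0.85880) = 40.66°.
True thickness = vertical thickness × cos δ = 127.6 × cos 40.66° = 96.80 ft.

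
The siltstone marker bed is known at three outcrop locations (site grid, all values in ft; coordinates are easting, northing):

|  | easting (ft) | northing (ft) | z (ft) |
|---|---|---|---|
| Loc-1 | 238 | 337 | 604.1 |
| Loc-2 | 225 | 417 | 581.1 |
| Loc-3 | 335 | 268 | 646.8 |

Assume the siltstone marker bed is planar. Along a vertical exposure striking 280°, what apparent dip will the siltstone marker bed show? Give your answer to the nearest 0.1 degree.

17.0°

Let the plane be z = a·easting + b·northing + c.
Loc-2−Loc-1: −13a + 80b = −23;  Loc-3−Loc-1: 97a − 69b = 42.7.
Solving gives a = 0.26650, b = −0.24419.
Unit vector along 280° is (sin 280°, cos 280°) = (-0.9848, 0.1736).
Slope in that direction = a·(-0.9848) + b·(0.1736) = −0.30486.
Apparent dip = arctan|0.30486| = 17.0° (true dip is 19.9°, so apparent ≤ true as expected).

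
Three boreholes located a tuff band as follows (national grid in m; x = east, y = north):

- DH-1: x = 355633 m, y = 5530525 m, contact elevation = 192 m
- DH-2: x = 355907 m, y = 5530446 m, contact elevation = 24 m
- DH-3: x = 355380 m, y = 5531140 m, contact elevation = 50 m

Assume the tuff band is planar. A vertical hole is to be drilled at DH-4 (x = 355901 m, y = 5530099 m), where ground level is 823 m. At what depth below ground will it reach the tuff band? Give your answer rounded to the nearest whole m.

604 m

Two edge vectors: DH-1→DH-2 = (274, -79, -168), DH-1→DH-3 = (-253, 615, -142).
Normal n = (DH-1→DH-2) × (DH-1→DH-3) = (114538, 81412, 148523).
So ∂z/∂x = −n_x/n_z = −0.77118022 and ∂z/∂y = −n_y/n_z = −0.54814406.
Intercept c from DH-1: 192 + 274257.14 + 3031524.42 = 3305973.55.
At (355901, 5530099): z_contact = −274463.8 − 3031290.9 + 3305973.55 = 218.8 m.
Depth below ground = 823 − 218.8 = 604 m.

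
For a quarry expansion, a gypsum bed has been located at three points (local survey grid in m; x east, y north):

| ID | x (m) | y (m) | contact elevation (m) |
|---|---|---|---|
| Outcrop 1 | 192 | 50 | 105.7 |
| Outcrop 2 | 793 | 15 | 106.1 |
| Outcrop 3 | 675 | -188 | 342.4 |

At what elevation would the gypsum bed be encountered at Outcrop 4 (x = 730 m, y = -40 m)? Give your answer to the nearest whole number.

172 m

Let the plane be z = a·x + b·y + c.
Outcrop 2−Outcrop 1: 601a − 35b = 0.4;  Outcrop 3−Outcrop 1: 483a − 238b = 236.7.
Solving gives a = −0.06493, b = −1.12630.
Then c = 105.7 − a·192 − b·50 = 174.48.
At (730, -40): z = −47.4 + 45.1 + 174.48 = 172.1 m.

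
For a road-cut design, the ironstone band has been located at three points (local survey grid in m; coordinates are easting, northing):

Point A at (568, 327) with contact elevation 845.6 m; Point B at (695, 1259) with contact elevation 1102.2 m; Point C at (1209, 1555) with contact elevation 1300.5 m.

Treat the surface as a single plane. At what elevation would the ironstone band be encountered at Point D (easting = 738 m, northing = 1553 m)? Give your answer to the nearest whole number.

Two edge vectors: Point A→Point B = (127, 932, 256.6), Point A→Point C = (641, 1228, 454.9).
Normal n = (Point A→Point B) × (Point A→Point C) = (108862, 106708.3, -441456).
So ∂z/∂easting = −n_x/n_z = 0.24660 and ∂z/∂northing = −n_y/n_z = 0.24172.
Intercept c from Point A: 845.6 − 140.07 − 79.04 = 626.49.
At (738, 1553): z = 182.0 + 375.4 + 626.49 = 1183.9 m.

1184 m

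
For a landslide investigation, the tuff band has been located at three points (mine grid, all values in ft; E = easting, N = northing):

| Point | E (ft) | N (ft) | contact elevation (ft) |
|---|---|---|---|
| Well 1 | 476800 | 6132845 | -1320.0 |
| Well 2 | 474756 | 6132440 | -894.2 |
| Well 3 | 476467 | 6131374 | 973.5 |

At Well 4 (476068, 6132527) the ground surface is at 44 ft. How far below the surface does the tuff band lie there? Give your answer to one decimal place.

937.7 ft

Let the plane be z = a·E + b·N + c.
Well 2−Well 1: −2044a − 405b = 425.8;  Well 3−Well 1: −333a − 1471b = 2293.5.
Solving gives a = 0.105337936, b = −1.582989485.
Then c = -1320 − a·476800 − b·6132845 = 9656684.02.
At (476068, 6132527): z_contact = 50148.02 − 9707725.76 + 9656684.02 = -893.72 ft.
Depth below ground = 44 − (-893.72) = 937.7 ft.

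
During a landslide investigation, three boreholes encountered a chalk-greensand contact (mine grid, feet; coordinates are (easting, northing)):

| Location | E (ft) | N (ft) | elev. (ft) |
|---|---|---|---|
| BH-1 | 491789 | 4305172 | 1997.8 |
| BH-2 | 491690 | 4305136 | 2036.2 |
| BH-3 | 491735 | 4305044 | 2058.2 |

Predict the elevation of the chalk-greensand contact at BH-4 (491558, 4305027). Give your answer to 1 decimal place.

2109.6 ft

Let the plane be z = a·E + b·N + c.
BH-2−BH-1: −99a − 36b = 38.4;  BH-3−BH-1: −54a − 128b = 60.4.
Solving gives a = −0.255480984, b = −0.364093960.
Then c = 1997.8 − a·491789 − b·4305172 = 1695127.66.
At (491558, 4305027): z = −125583.7 − 1567434.3 + 1695127.66 = 2109.6 ft.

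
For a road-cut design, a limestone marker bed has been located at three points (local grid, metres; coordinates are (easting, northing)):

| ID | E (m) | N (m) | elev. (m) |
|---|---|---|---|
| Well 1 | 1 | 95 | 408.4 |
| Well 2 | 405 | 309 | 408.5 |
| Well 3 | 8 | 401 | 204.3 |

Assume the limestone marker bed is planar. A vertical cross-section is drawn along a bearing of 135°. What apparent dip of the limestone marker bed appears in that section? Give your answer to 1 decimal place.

Two edge vectors: Well 1→Well 2 = (404, 214, 0.1), Well 1→Well 3 = (7, 306, -204.1).
Normal n = (Well 1→Well 2) × (Well 1→Well 3) = (-43708, 82457.1, 122126).
So ∂z/∂E = −n_x/n_z = 0.35789 and ∂z/∂N = −n_y/n_z = −0.67518.
Unit vector along 135° is (sin 135°, cos 135°) = (0.7071, -0.7071).
Slope in that direction = a·(0.7071) + b·(-0.7071) = 0.73049.
Apparent dip = arctan|0.73049| = 36.1° (true dip is 37.4°, so apparent ≤ true as expected).

36.1°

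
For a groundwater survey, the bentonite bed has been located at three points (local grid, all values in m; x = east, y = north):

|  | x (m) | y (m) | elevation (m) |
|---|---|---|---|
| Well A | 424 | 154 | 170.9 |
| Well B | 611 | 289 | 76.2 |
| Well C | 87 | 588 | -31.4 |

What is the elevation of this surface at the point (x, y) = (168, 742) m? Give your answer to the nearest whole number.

Two edge vectors: Well A→Well B = (187, 135, -94.7), Well A→Well C = (-337, 434, -202.3).
Normal n = (Well A→Well B) × (Well A→Well C) = (13789.3, 69744, 126653).
So ∂z/∂x = −n_x/n_z = −0.10887 and ∂z/∂y = −n_y/n_z = −0.55067.
Intercept c from Well A: 170.9 + 46.16 + 84.80 = 301.87.
At (168, 742): z = −18.3 − 408.6 + 301.87 = -125.0 m.

-125 m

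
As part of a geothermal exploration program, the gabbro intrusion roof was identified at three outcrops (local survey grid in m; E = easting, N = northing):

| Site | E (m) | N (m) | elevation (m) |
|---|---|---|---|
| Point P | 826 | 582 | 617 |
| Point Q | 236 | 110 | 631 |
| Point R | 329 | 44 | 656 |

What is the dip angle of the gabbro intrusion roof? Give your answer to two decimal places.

13.17°

Let the plane be z = a·E + b·N + c.
Point Q−Point P: −590a − 472b = 14;  Point R−Point P: −497a − 538b = 39.
Solving gives a = 0.13130, b = −0.19378.
Gradient magnitude |∇z| = √(a² + b²) = √(0.01724 + 0.03755) = 0.23407.
True dip = arctan(0.23407) = 13.17°, dipping toward NW (azimuth ≈ 326°).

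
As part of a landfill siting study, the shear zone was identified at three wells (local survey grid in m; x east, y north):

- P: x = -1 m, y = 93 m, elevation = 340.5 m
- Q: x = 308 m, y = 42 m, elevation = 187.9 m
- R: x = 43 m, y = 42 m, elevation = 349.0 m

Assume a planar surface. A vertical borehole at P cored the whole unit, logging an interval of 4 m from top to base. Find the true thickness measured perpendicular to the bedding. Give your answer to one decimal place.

Two edge vectors: P→Q = (309, -51, -152.6), P→R = (44, -51, 8.5).
Normal n = (P→Q) × (P→R) = (-8216.1, -9340.9, -13515).
So ∂z/∂x = −n_x/n_z = −0.60792 and ∂z/∂y = −n_y/n_z = −0.69115.
|∇z| = √(a²+b²) = 0.92047, so dip δ = arctan(0.92047) = 42.63°.
True thickness = vertical thickness × cos δ = 4 × cos 42.63° = 2.9 m.

2.9 m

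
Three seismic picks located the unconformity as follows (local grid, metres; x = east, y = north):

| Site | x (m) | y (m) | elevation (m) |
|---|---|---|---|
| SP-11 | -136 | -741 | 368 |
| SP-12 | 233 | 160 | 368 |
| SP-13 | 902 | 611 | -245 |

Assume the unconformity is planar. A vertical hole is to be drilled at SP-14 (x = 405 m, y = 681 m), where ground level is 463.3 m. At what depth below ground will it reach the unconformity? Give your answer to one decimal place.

Let the plane be z = a·x + b·y + c.
SP-12−SP-11: 369a + 901b = 0;  SP-13−SP-11: 1038a + 1352b = −613.
Solving gives a = −1.26576, b = 0.51838.
Then c = 368 − a·-136 − b·-741 = 579.98.
At (405, 681): z_contact = −512.63 + 353.02 + 579.98 = 420.37 m.
Depth below ground = 463.3 − 420.37 = 42.9 m.

42.9 m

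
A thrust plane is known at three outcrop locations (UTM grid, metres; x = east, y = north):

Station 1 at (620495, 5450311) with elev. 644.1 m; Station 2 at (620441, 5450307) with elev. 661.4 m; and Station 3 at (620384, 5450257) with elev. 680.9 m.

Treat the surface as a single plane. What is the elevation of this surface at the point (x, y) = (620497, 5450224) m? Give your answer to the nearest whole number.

646 m

Two edge vectors: Station 1→Station 2 = (-54, -4, 17.3), Station 1→Station 3 = (-111, -54, 36.8).
Normal n = (Station 1→Station 2) × (Station 1→Station 3) = (787, 66.9, 2472).
So ∂z/∂x = −n_x/n_z = −0.31836570 and ∂z/∂y = −n_y/n_z = −0.02706311.
Intercept c from Station 1: 644.1 + 197544.32 + 147502.35 = 345690.77.
At (620497, 5450224): z = −197545.0 − 147500.0 + 345690.77 = 645.8 m.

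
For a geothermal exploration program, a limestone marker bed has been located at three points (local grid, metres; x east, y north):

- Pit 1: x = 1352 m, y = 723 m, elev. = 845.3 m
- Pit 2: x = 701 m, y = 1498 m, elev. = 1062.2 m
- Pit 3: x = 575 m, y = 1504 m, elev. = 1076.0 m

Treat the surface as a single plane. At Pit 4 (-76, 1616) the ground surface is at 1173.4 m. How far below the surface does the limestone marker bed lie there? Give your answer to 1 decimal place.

Two edge vectors: Pit 1→Pit 2 = (-651, 775, 216.9), Pit 1→Pit 3 = (-777, 781, 230.7).
Normal n = (Pit 1→Pit 2) × (Pit 1→Pit 3) = (9393.6, -18345.6, 93744).
So ∂z/∂x = −n_x/n_z = −0.100205 and ∂z/∂y = −n_y/n_z = 0.195699.
Intercept c from Pit 1: 845.3 + 135.48 − 141.49 = 839.29.
At (-76, 1616): z_contact = 7.62 + 316.25 + 839.29 = 1163.15 m.
Depth below ground = 1173.4 − 1163.15 = 10.2 m.

10.2 m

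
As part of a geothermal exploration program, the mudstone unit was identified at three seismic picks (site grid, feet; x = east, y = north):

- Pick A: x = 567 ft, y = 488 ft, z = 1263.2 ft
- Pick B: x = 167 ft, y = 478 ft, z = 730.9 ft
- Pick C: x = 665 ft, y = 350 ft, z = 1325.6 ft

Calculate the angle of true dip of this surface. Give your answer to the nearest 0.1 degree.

Two edge vectors: Pick A→Pick B = (-400, -10, -532.3), Pick A→Pick C = (98, -138, 62.4).
Normal n = (Pick A→Pick B) × (Pick A→Pick C) = (-74081.4, -27205.4, 56180).
So ∂z/∂x = −n_x/n_z = 1.31864 and ∂z/∂y = −n_y/n_z = 0.48425.
Gradient magnitude |∇z| = √(a² + b²) = √(1.73882 + 0.23450) = 1.40475.
True dip = arctan(1.40475) = 54.6°, dipping toward WSW (azimuth ≈ 250°).

54.6°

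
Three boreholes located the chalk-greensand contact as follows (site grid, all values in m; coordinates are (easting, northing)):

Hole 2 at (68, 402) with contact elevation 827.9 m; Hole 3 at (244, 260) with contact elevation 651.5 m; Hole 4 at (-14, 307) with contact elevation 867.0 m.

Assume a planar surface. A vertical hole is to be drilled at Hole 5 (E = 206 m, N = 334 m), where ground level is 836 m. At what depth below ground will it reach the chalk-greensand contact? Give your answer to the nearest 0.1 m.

Two edge vectors: Hole 2→Hole 3 = (176, -142, -176.4), Hole 2→Hole 4 = (-82, -95, 39.1).
Normal n = (Hole 2→Hole 3) × (Hole 2→Hole 4) = (-22310.2, 7583.2, -28364).
So ∂z/∂E = −n_x/n_z = −0.78657 and ∂z/∂N = −n_y/n_z = 0.26735.
Intercept c from Hole 2: 827.9 + 53.49 − 107.48 = 773.91.
At (206, 334): z_contact = −162.03 + 89.30 + 773.91 = 701.17 m.
Depth below ground = 836 − 701.17 = 134.8 m.

134.8 m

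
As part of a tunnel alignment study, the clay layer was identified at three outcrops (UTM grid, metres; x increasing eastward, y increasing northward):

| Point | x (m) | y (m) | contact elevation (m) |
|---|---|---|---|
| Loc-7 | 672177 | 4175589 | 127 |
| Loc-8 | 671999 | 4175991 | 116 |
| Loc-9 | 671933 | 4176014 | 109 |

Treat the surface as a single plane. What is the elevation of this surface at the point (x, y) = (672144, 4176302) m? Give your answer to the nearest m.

Let the plane be z = a·x + b·y + c.
Loc-8−Loc-7: −178a + 402b = −11;  Loc-9−Loc-7: −244a + 425b = −18.
Solving gives a = 0.11413673, b = 0.02317497.
Then c = 127 − a·672177 − b·4175589 = −173362.24.
At (672144, 4176302): z = 76716.3 + 96785.7 − 173362.24 = 139.8 m.

140 m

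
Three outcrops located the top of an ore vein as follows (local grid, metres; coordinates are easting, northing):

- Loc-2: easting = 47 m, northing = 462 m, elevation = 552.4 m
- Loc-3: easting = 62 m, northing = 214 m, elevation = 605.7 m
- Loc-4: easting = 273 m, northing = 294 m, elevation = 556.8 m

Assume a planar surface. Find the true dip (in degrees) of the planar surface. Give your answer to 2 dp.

14.99°

Two edge vectors: Loc-2→Loc-3 = (15, -248, 53.3), Loc-2→Loc-4 = (226, -168, 4.4).
Normal n = (Loc-2→Loc-3) × (Loc-2→Loc-4) = (7863.2, 11979.8, 53528).
So ∂z/∂easting = −n_x/n_z = −0.14690 and ∂z/∂northing = −n_y/n_z = −0.22380.
Gradient magnitude |∇z| = √(a² + b²) = √(0.02158 + 0.05009) = 0.26771.
True dip = arctan(0.26771) = 14.99°, dipping toward NNE (azimuth ≈ 033°).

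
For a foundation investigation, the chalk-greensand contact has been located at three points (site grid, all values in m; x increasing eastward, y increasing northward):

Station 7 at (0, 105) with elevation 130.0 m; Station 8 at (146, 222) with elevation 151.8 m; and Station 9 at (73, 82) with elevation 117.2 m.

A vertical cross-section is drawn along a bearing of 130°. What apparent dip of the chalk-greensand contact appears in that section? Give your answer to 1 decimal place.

14.1°

Two edge vectors: Station 7→Station 8 = (146, 117, 21.8), Station 7→Station 9 = (73, -23, -12.8).
Normal n = (Station 7→Station 8) × (Station 7→Station 9) = (-996.2, 3460.2, -11899).
So ∂z/∂x = −n_x/n_z = −0.08372 and ∂z/∂y = −n_y/n_z = 0.29080.
Unit vector along 130° is (sin 130°, cos 130°) = (0.7660, -0.6428).
Slope in that direction = a·(0.7660) + b·(-0.6428) = −0.25106.
Apparent dip = arctan|0.25106| = 14.1° (true dip is 16.8°, so apparent ≤ true as expected).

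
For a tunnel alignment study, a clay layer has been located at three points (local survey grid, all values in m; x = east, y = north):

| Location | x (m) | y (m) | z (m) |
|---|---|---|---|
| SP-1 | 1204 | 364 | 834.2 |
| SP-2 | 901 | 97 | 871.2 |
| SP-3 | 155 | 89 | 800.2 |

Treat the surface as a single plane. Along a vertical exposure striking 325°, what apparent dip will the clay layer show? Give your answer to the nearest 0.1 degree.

Two edge vectors: SP-1→SP-2 = (-303, -267, 37), SP-1→SP-3 = (-1049, -275, -34).
Normal n = (SP-1→SP-2) × (SP-1→SP-3) = (19253, -49115, -196758).
So ∂z/∂x = −n_x/n_z = 0.09785 and ∂z/∂y = −n_y/n_z = −0.24962.
Unit vector along 325° is (sin 325°, cos 325°) = (-0.5736, 0.8192).
Slope in that direction = a·(-0.5736) + b·(0.8192) = −0.26060.
Apparent dip = arctan|0.26060| = 14.6° (true dip is 15.0°, so apparent ≤ true as expected).

14.6°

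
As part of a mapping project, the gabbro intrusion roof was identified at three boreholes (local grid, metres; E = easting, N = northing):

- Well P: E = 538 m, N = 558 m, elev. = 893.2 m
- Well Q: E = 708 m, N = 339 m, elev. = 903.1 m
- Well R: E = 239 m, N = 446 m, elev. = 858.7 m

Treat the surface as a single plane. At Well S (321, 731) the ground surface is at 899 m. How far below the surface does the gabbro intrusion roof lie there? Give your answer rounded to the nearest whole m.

Let the plane be z = a·E + b·N + c.
Well Q−Well P: 170a − 219b = 9.9;  Well R−Well P: −299a − 112b = −34.5.
Solving gives a = 0.10251, b = 0.03437.
Then c = 893.2 − a·538 − b·558 = 818.87.
At (321, 731): z_contact = 32.9 + 25.1 + 818.87 = 876.9 m.
Depth below ground = 899 − 876.9 = 22 m.

22 m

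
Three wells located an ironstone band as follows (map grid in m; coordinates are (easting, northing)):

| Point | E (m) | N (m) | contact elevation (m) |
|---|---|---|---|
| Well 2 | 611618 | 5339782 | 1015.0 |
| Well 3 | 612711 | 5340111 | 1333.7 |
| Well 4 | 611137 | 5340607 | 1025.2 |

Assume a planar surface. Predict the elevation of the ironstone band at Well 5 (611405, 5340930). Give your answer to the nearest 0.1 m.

Let the plane be z = a·E + b·N + c.
Well 3−Well 2: 1093a + 329b = 318.7;  Well 4−Well 2: −481a + 825b = 10.2.
Solving gives a = 0.244884969, b = 0.155138994.
Then c = 1015 − a·611618 − b·5339782 = −977169.46.
At (611405, 5340930): z = 149723.9 + 828586.5 − 977169.46 = 1140.9 m.

1140.9 m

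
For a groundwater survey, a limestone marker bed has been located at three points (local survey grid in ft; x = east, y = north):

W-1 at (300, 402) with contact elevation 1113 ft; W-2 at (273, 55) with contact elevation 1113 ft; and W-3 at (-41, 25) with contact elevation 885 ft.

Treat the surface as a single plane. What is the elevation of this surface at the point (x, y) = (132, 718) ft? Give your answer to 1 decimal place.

972.1 ft

Two edge vectors: W-1→W-2 = (-27, -347, 0), W-1→W-3 = (-341, -377, -228).
Normal n = (W-1→W-2) × (W-1→W-3) = (79116, -6156, -108148).
So ∂z/∂x = −n_x/n_z = 0.73155 and ∂z/∂y = −n_y/n_z = −0.05692.
Intercept c from W-1: 1113 − 219.47 + 22.88 = 916.42.
At (132, 718): z = 96.6 − 40.9 + 916.42 = 972.1 ft.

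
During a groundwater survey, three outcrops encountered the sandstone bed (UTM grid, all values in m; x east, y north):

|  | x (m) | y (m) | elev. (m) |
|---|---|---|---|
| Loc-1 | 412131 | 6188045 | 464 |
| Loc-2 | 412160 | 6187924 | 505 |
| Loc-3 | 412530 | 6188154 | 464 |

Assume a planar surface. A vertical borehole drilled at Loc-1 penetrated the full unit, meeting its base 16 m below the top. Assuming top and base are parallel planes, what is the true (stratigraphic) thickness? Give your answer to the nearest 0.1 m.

15.2 m

Two edge vectors: Loc-1→Loc-2 = (29, -121, 41), Loc-1→Loc-3 = (399, 109, 0).
Normal n = (Loc-1→Loc-2) × (Loc-1→Loc-3) = (-4469, 16359, 51440).
So ∂z/∂x = −n_x/n_z = 0.08688 and ∂z/∂y = −n_y/n_z = −0.31802.
|∇z| = √(a²+b²) = 0.32967, so dip δ = arctan(0.32967) = 18.25°.
True thickness = vertical thickness × cos δ = 16 × cos 18.25° = 15.2 m.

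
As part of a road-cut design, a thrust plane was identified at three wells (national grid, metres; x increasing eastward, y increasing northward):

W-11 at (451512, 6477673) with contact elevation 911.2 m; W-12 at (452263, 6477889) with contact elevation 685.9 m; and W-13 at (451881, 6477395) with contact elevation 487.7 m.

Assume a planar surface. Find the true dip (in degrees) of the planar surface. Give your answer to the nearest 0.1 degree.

44.2°

Two edge vectors: W-11→W-12 = (751, 216, -225.3), W-11→W-13 = (369, -278, -423.5).
Normal n = (W-11→W-12) × (W-11→W-13) = (-154109.4, 234912.8, -288482).
So ∂z/∂x = −n_x/n_z = −0.53421 and ∂z/∂y = −n_y/n_z = 0.81431.
Gradient magnitude |∇z| = √(a² + b²) = √(0.28538 + 0.66310) = 0.97390.
True dip = arctan(0.97390) = 44.2°, dipping toward SSE (azimuth ≈ 147°).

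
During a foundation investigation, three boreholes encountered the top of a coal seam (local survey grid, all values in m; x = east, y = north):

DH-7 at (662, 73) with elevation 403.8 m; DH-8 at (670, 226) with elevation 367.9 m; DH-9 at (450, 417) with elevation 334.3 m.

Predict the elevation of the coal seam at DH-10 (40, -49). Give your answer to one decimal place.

462.4 m

Two edge vectors: DH-7→DH-8 = (8, 153, -35.9), DH-7→DH-9 = (-212, 344, -69.5).
Normal n = (DH-7→DH-8) × (DH-7→DH-9) = (1716.1, 8166.8, 35188).
So ∂z/∂x = −n_x/n_z = −0.04877 and ∂z/∂y = −n_y/n_z = −0.23209.
Intercept c from DH-7: 403.8 + 32.29 + 16.94 = 453.03.
At (40, -49): z = −2.0 + 11.4 + 453.03 = 462.4 m.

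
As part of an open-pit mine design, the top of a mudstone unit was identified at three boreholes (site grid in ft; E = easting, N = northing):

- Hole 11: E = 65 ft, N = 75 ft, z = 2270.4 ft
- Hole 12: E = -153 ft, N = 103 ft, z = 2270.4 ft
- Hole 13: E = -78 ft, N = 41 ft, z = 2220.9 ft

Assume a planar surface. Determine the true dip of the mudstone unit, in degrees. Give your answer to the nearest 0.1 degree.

Let the plane be z = a·E + b·N + c.
Hole 12−Hole 11: −218a + 28b = 0;  Hole 13−Hole 11: −143a − 34b = −49.5.
Solving gives a = 0.12141, b = 0.94525.
Gradient magnitude |∇z| = √(a² + b²) = √(0.01474 + 0.89350) = 0.95302.
True dip = arctan(0.95302) = 43.6°, dipping toward S (azimuth ≈ 187°).

43.6°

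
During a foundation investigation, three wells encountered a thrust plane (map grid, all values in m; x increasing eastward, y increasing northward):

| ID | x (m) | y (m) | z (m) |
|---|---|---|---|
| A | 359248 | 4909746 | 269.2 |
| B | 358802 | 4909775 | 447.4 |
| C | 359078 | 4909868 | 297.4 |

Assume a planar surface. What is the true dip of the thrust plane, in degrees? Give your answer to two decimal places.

Two edge vectors: A→B = (-446, 29, 178.2), A→C = (-170, 122, 28.2).
Normal n = (A→B) × (A→C) = (-20922.6, -17716.8, -49482).
So ∂z/∂x = −n_x/n_z = −0.42283 and ∂z/∂y = −n_y/n_z = −0.35805.
Gradient magnitude |∇z| = √(a² + b²) = √(0.17879 + 0.12820) = 0.55406.
True dip = arctan(0.55406) = 28.99°, dipping toward NE (azimuth ≈ 050°).

28.99°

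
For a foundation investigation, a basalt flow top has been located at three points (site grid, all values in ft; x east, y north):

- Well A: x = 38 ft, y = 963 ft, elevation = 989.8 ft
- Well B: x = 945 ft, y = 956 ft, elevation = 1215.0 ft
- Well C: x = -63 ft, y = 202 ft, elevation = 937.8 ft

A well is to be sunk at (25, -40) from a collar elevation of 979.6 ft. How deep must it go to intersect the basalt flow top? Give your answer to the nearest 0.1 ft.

28.5 ft

Two edge vectors: Well A→Well B = (907, -7, 225.2), Well A→Well C = (-101, -761, -52).
Normal n = (Well A→Well B) × (Well A→Well C) = (171741.2, 24418.8, -690934).
So ∂z/∂x = −n_x/n_z = 0.24856 and ∂z/∂y = −n_y/n_z = 0.03534.
Intercept c from Well A: 989.8 − 9.45 − 34.03 = 946.32.
At (25, -40): z_contact = 6.21 − 1.41 + 946.32 = 951.12 ft.
Depth below ground = 979.6 − 951.12 = 28.5 ft.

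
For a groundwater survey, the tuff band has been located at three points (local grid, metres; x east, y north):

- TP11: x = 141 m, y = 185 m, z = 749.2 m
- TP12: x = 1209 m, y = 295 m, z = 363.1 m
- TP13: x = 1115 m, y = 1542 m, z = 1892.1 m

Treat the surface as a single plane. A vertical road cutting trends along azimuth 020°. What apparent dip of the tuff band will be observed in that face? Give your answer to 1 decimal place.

Two edge vectors: TP11→TP12 = (1068, 110, -386.1), TP11→TP13 = (974, 1357, 1142.9).
Normal n = (TP11→TP12) × (TP11→TP13) = (649656.7, -1596678.6, 1342136).
So ∂z/∂x = −n_x/n_z = −0.48405 and ∂z/∂y = −n_y/n_z = 1.18965.
Unit vector along 020° is (sin 20°, cos 20°) = (0.3420, 0.9397).
Slope in that direction = a·(0.3420) + b·(0.9397) = 0.95236.
Apparent dip = arctan|0.95236| = 43.6° (true dip is 52.1°, so apparent ≤ true as expected).

43.6°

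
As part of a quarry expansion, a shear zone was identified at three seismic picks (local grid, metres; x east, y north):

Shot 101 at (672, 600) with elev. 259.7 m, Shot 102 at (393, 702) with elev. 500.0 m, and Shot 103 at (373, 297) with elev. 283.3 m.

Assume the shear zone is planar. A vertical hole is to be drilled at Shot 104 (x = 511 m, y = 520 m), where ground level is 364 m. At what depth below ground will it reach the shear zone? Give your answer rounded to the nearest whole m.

44 m

Let the plane be z = a·x + b·y + c.
Shot 102−Shot 101: −279a + 102b = 240.3;  Shot 103−Shot 101: −299a − 303b = 23.6.
Solving gives a = −0.65387, b = 0.56735.
Then c = 259.7 − a·672 − b·600 = 358.69.
At (511, 520): z_contact = −334.1 + 295.0 + 358.69 = 319.6 m.
Depth below ground = 364 − 319.6 = 44 m.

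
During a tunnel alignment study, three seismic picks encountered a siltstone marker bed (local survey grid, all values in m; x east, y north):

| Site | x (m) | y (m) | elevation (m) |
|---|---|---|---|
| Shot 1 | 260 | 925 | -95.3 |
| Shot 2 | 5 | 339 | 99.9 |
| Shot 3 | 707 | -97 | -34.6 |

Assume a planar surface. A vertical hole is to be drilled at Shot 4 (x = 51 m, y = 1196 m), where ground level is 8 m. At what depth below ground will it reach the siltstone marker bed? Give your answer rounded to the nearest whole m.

Let the plane be z = a·x + b·y + c.
Shot 2−Shot 1: −255a − 586b = 195.2;  Shot 3−Shot 1: 447a − 1022b = 60.7.
Solving gives a = −0.31370, b = −0.19660.
Then c = -95.3 − a·260 − b·925 = 168.12.
At (51, 1196): z_contact = −16.0 − 235.1 + 168.12 = -83.0 m.
Depth below ground = 8 − (-83.0) = 91 m.

91 m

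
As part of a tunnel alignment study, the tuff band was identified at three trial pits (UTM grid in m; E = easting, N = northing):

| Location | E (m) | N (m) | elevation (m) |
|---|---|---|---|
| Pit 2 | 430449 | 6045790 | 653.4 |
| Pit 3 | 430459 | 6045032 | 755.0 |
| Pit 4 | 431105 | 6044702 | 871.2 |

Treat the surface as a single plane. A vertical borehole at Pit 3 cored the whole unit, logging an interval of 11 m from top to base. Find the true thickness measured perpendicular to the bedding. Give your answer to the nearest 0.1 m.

Two edge vectors: Pit 2→Pit 3 = (10, -758, 101.6), Pit 2→Pit 4 = (656, -1088, 217.8).
Normal n = (Pit 2→Pit 3) × (Pit 2→Pit 4) = (-54551.6, 64471.6, 486368).
So ∂z/∂E = −n_x/n_z = 0.11216 and ∂z/∂N = −n_y/n_z = −0.13256.
|∇z| = √(a²+b²) = 0.17364, so dip δ = arctan(0.17364) = 9.85°.
True thickness = vertical thickness × cos δ = 11 × cos 9.85° = 10.8 m.

10.8 m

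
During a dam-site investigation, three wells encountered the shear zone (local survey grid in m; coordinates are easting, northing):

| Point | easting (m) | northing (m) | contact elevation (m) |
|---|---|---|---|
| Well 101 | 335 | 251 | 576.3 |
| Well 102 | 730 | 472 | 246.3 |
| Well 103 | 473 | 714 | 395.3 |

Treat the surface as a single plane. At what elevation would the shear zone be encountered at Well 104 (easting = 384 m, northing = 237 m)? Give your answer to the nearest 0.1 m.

Let the plane be z = a·easting + b·northing + c.
Well 102−Well 101: 395a + 221b = −330;  Well 103−Well 101: 138a + 463b = −181.
Solving gives a = −0.74015, b = −0.17032.
Then c = 576.3 − a·335 − b·251 = 867.00.
At (384, 237): z = −284.2 − 40.4 + 867.00 = 542.4 m.

542.4 m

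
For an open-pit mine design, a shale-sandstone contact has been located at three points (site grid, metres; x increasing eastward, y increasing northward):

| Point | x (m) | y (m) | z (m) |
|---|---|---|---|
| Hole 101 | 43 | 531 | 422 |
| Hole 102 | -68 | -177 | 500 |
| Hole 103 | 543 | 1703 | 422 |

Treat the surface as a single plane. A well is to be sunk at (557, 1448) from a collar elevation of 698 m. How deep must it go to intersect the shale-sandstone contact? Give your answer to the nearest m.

226 m

Let the plane be z = a·x + b·y + c.
Hole 102−Hole 101: −111a − 708b = 78;  Hole 103−Hole 101: 500a + 1172b = 0.
Solving gives a = 0.40827, b = −0.17418.
Then c = 422 − a·43 − b·531 = 496.93.
At (557, 1448): z_contact = 227.4 − 252.2 + 496.93 = 472.1 m.
Depth below ground = 698 − 472.1 = 226 m.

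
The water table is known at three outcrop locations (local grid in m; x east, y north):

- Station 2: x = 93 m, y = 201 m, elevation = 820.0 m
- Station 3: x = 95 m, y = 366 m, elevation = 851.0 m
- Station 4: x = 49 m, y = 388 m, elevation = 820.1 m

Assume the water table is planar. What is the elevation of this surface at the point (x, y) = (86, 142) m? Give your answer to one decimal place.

804.2 m

Let the plane be z = a·x + b·y + c.
Station 3−Station 2: 2a + 165b = 31;  Station 4−Station 2: −44a + 187b = 0.1.
Solving gives a = 0.75720, b = 0.17870.
Then c = 820 − a·93 − b·201 = 713.66.
At (86, 142): z = 65.1 + 25.4 + 713.66 = 804.2 m.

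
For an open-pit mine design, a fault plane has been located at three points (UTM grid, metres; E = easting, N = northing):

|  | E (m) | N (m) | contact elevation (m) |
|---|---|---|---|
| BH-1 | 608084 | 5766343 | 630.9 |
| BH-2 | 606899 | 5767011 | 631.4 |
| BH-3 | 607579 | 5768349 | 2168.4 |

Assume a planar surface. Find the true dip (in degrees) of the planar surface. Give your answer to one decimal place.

Two edge vectors: BH-1→BH-2 = (-1185, 668, 0.5), BH-1→BH-3 = (-505, 2006, 1537.5).
Normal n = (BH-1→BH-2) × (BH-1→BH-3) = (1026047, 1821685, -2039770).
So ∂z/∂E = −n_x/n_z = 0.50302 and ∂z/∂N = −n_y/n_z = 0.89308.
Gradient magnitude |∇z| = √(a² + b²) = √(0.25303 + 0.79760) = 1.02500.
True dip = arctan(1.02500) = 45.7°, dipping toward SSW (azimuth ≈ 209°).

45.7°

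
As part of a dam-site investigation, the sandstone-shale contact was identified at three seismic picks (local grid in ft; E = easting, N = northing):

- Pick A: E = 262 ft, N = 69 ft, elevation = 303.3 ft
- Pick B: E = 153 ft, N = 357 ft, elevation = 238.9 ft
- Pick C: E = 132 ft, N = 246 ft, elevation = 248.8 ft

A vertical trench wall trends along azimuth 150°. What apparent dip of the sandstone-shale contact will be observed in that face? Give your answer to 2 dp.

Let the plane be z = a·E + b·N + c.
Pick B−Pick A: −109a + 288b = −64.4;  Pick C−Pick A: −130a + 177b = −54.5.
Solving gives a = 0.23680, b = −0.13399.
Unit vector along 150° is (sin 150°, cos 150°) = (0.5000, -0.8660).
Slope in that direction = a·(0.5000) + b·(-0.8660) = 0.23444.
Apparent dip = arctan|0.23444| = 13.19° (true dip is 15.2°, so apparent ≤ true as expected).

13.19°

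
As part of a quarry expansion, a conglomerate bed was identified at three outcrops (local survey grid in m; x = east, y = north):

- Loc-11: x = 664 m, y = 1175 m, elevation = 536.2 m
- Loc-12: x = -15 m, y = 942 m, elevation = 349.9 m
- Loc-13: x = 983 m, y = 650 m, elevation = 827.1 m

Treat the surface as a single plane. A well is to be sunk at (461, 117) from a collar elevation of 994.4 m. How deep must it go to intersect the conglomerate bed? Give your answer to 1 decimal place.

197.1 m

Let the plane be z = a·x + b·y + c.
Loc-12−Loc-11: −679a − 233b = −186.3;  Loc-13−Loc-11: 319a − 525b = 290.9.
Solving gives a = 0.384370, b = −0.320545.
Then c = 536.2 − a·664 − b·1175 = 657.62.
At (461, 117): z_contact = 177.19 − 37.50 + 657.62 = 797.31 m.
Depth below ground = 994.4 − 797.31 = 197.1 m.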